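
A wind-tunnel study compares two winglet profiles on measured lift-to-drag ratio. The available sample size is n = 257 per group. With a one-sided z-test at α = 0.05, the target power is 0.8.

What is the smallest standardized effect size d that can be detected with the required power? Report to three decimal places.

Required noncentrality: δ = z_{0.05} + z_{0.20} = 1.645 + 0.842 = 2.486.
δ = d·√(n/2) ⇒ d = δ/√(n/2) = 2.486/√(257/2) = 0.2193.

d ≈ 0.219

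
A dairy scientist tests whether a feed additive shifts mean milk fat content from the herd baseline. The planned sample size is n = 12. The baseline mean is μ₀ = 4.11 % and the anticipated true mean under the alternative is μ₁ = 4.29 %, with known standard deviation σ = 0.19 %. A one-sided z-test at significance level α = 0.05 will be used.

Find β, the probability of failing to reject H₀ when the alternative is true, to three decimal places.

Standardized effect: d = |μ₁ − μ₀| / σ = |4.29 − 4.11| / 0.19 = 0.9474
Noncentrality parameter: δ = d·√n = 0.9474 × √12 = 3.2818
One-sided α = 0.05 → critical value z_{0.05} = 1.645.
Power = P(Z > 1.645 − δ) = Φ(1.637) = 0.9492.
Type II error: β = 1 − power = 1 − 0.9492 = 0.0508.

β ≈ 0.051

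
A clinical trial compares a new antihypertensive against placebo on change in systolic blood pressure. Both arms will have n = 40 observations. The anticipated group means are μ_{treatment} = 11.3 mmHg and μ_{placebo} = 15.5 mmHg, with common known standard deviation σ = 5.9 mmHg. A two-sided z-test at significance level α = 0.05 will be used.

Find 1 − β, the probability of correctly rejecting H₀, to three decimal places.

Standardized effect: d = |μ_{treatment} − μ_{placebo}| / σ = |11.3 − 15.5| / 5.9 = 0.7119
Noncentrality parameter: δ = d·√(n/2) = 0.7119 × √(40/2) = 3.1836
Critical value for a two-sided test at α = 0.05: z_{α/2} = 1.960.
Power = Φ(δ − 1.960) + Φ(−δ − 1.960) = Φ(1.224) + Φ(-5.144) = 0.8894 + 0.0000 = 0.8894.

Power ≈ 0.889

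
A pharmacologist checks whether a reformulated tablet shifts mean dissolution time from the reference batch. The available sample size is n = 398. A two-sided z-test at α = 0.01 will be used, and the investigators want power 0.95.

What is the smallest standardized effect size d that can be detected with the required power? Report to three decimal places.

Required noncentrality: δ = z_{0.005} + z_{0.05} = 2.576 + 1.645 = 4.221.
(The second rejection-region term Φ(−δ − z_{α/2}) is negligible and dropped.)
δ = d·√n ⇒ d = δ/√n = 4.221/√398 = 0.2116.

d ≈ 0.212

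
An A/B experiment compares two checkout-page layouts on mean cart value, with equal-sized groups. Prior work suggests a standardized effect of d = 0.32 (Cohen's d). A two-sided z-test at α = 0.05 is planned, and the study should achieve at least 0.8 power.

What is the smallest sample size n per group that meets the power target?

n = 154 per group

Set Φ(δ − 1.960) = 0.8; then δ − 1.960 = Φ⁻¹(0.8) = 0.842, giving δ = 2.802.
(Ignoring the negligible lower-tail rejection probability gives the usual closed-form inversion.)
δ = d·√(n/2) ⇒ n = 2(δ/d)² = 2 × (2.802 / 0.32)² = 153.30.
Rounding up, n = 154 per group.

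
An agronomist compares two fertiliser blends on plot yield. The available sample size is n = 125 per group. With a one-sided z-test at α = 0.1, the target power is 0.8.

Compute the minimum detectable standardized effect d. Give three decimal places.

Required noncentrality: δ = z_{0.1} + z_{0.20} = 1.282 + 0.842 = 2.123.
δ = d·√(n/2) ⇒ d = δ/√(n/2) = 2.123/√(125/2) = 0.2686.

d ≈ 0.269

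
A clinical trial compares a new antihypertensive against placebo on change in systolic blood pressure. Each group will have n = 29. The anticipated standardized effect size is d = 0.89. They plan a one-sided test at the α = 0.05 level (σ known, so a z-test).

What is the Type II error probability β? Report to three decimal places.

β ≈ 0.041

Noncentrality parameter: δ = d·√(n/2) = 0.89 × √(29/2) = 3.3890
One-sided α = 0.05 → critical value z_{0.05} = 1.645.
Power = P(Z > 1.645 − δ) = Φ(1.744) = 0.9594.
Type II error: β = 1 − power = 1 − 0.9594 = 0.0406.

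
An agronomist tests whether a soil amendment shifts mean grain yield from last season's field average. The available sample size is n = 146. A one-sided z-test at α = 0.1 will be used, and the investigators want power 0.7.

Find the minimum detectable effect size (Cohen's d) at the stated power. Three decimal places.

d ≈ 0.149

Required noncentrality: δ = z_{0.1} + z_{0.30} = 1.282 + 0.524 = 1.806.
δ = d·√n ⇒ d = δ/√n = 1.806/√146 = 0.1495.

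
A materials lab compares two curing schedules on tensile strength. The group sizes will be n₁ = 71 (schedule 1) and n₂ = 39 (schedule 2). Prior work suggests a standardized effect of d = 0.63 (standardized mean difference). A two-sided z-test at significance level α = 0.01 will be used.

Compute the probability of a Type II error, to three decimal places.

Noncentrality parameter: δ = d / √(1/n₁ + 1/n₂) = 0.63 / √(1/71 + 1/39) = 3.1609
Two-sided α = 0.01 → critical value z_{0.005} = 2.576.
Power = Φ(δ − 2.576) + Φ(−δ − 2.576) = Φ(0.585) + Φ(-5.737) = 0.7207 + 0.0000 = 0.7207.
Type II error: β = 1 − power = 1 − 0.7207 = 0.2793.

β ≈ 0.279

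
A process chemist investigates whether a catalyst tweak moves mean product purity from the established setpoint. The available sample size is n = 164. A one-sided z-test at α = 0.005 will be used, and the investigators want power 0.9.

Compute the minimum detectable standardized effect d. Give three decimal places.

d ≈ 0.301

Required noncentrality: δ = z_{0.005} + z_{0.10} = 2.576 + 1.282 = 3.857.
δ = d·√n ⇒ d = δ/√n = 3.857/√164 = 0.3012.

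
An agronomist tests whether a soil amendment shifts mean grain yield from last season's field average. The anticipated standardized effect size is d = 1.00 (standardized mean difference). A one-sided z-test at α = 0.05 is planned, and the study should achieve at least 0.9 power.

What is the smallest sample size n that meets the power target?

n = 9

Set Φ(δ − 1.645) = 0.9; then δ − 1.645 = Φ⁻¹(0.9) = 1.282, giving δ = 2.926.
δ = d·√n ⇒ n = (δ/d)² = (2.926 / 1.00)² = 8.56.
Round up to the next whole unit.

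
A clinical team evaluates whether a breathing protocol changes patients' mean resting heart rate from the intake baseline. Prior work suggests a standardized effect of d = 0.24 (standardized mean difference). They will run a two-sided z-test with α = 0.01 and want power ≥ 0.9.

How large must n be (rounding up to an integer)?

n = 259

For power 0.9 need Φ(δ − z_{0.005}) = 0.9, so δ = z_{0.005} + z_{0.10} = 2.576 + 1.282 = 3.857.
(The Φ(−δ − z_{α/2}) term is vanishingly small for δ > 0 and is dropped in the standard sample-size formula.)
δ = d·√n ⇒ n = (δ/d)² = (3.857 / 0.24)² = 258.32.
Round up to the next whole unit.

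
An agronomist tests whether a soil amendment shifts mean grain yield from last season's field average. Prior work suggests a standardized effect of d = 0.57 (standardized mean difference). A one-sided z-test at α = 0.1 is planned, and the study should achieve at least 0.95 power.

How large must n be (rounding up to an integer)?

For power 0.95 need Φ(δ − z_{0.1}) = 0.95, so δ = z_{0.1} + z_{0.05} = 1.282 + 1.645 = 2.926.
δ = d·√n ⇒ n = (δ/d)² = (2.926 / 0.57)² = 26.36.
Rounding up, n = 27.

n = 27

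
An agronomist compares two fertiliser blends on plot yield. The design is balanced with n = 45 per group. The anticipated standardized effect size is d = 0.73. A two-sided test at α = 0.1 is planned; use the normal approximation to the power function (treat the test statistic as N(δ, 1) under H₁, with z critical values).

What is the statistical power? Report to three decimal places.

Power ≈ 0.965

Noncentrality parameter: δ = d·√(n/2) = 0.73 × √(45/2) = 3.4627
Critical value for a two-sided test at α = 0.1: z_{α/2} = 1.645.
Power = Φ(δ − 1.645) + Φ(−δ − 1.645) = Φ(1.818) + Φ(-5.108) = 0.9655 + 0.0000 = 0.9655.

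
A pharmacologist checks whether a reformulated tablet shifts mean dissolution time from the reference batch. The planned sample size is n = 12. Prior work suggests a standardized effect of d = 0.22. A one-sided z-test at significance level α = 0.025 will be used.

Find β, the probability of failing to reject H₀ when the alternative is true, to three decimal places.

Noncentrality parameter: δ = d·√n = 0.22 × √12 = 0.7621
Critical value for a one-sided test at α = 0.025: z_α = 1.960.
Power = P(Z > 1.960 − δ) = Φ(-1.198) = 0.1155.
Type II error: β = 1 − power = 1 − 0.1155 = 0.8845.

β ≈ 0.885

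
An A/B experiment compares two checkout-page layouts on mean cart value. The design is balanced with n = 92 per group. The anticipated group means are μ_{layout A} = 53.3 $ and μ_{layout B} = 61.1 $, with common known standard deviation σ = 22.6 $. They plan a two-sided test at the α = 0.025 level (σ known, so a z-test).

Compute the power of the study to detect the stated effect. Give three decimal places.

Standardized effect: d = |μ_{layout A} − μ_{layout B}| / σ = |53.3 − 61.1| / 22.6 = 0.3451
Noncentrality parameter: δ = d·√(n/2) = 0.3451 × √(92/2) = 2.3408
Two-sided α = 0.025 → critical value z_{0.0125} = 2.241.
Power = Φ(δ − 2.241) + Φ(−δ − 2.241) = Φ(0.099) + Φ(-4.582) = 0.5396 + 0.0000 = 0.5396.

Power ≈ 0.540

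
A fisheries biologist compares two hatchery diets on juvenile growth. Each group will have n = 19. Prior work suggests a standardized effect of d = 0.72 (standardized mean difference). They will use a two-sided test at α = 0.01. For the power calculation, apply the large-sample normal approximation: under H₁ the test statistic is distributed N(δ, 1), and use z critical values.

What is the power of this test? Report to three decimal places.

Power ≈ 0.361

Noncentrality parameter: δ = d·√(n/2) = 0.72 × √(19/2) = 2.2192
Critical value for a two-sided test at α = 0.01: z_{α/2} = 2.576.
Power = Φ(δ − 2.576) + Φ(−δ − 2.576) = Φ(-0.357) + Φ(-4.795) = 0.3607 + 0.0000 = 0.3607.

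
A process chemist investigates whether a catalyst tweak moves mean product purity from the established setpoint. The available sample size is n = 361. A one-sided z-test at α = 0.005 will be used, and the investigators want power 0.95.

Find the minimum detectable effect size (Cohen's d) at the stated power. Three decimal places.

d ≈ 0.222

Need Φ(δ − 2.576) = 0.95, so δ = 2.576 + 1.645 = 4.221.
δ = d·√n ⇒ d = δ/√n = 4.221/√361 = 0.2221.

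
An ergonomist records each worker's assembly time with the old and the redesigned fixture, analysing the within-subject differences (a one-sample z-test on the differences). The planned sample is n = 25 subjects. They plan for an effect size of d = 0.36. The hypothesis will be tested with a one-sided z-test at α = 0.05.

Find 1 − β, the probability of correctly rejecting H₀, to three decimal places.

Noncentrality parameter: δ = d·√n = 0.36 × √25 = 1.8000
Critical value for a one-sided test at α = 0.05: z_α = 1.645.
Power = Φ(δ − 1.645) = Φ(0.155) = 0.5616.

Power ≈ 0.562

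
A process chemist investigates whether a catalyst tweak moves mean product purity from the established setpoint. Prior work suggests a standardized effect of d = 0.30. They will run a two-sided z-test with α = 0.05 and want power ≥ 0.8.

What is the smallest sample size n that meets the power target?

For power 0.8 need Φ(δ − z_{0.025}) = 0.8, so δ = z_{0.025} + z_{0.20} = 1.960 + 0.842 = 2.802.
(For δ > 0 the lower-tail rejection region contributes negligibly to power, so the one-term inversion is standard.)
δ = d·√n ⇒ n = (δ/d)² = (2.802 / 0.30)² = 87.21.
Round up to the next whole unit.

n = 88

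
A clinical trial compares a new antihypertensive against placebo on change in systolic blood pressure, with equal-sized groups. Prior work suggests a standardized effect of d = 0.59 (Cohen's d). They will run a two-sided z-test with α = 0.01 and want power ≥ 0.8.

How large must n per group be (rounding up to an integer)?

Set Φ(δ − 2.576) = 0.8; then δ − 2.576 = Φ⁻¹(0.8) = 0.842, giving δ = 3.417.
(For δ > 0 the lower-tail rejection region contributes negligibly to power, so the one-term inversion is standard.)
δ = d·√(n/2) ⇒ n = 2(δ/d)² = 2 × (3.417 / 0.59)² = 67.10.
Rounding up, n = 68 per group.

n = 68 per group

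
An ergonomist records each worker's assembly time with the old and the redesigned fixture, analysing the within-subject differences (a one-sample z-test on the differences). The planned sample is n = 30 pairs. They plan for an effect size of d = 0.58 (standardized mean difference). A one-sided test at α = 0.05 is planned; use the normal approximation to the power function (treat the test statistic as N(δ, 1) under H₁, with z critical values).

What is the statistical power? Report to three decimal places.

Noncentrality parameter: δ = d·√n = 0.58 × √30 = 3.1768
Critical value for a one-sided test at α = 0.05: z_α = 1.645.
Power = P(Z > 1.645 − δ) = Φ(1.532) = 0.9372.

Power ≈ 0.937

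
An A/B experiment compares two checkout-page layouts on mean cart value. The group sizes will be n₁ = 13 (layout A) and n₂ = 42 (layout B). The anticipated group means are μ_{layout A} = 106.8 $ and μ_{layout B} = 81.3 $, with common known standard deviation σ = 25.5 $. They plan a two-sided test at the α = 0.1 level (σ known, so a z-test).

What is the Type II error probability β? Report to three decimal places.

Standardized effect: d = |μ_{layout A} − μ_{layout B}| / σ = |106.8 − 81.3| / 25.5 = 1.0000
Noncentrality parameter: δ = d / √(1/n₁ + 1/n₂) = 1.0000 / √(1/13 + 1/42) = 3.1508
Two-sided α = 0.1 → critical value z_{0.05} = 1.645.
Power = Φ(δ − 1.645) + Φ(−δ − 1.645) = Φ(1.506) + Φ(-4.796) = 0.9340 + 0.0000 = 0.9340.
Type II error: β = 1 − power = 1 − 0.9340 = 0.0660.

β ≈ 0.066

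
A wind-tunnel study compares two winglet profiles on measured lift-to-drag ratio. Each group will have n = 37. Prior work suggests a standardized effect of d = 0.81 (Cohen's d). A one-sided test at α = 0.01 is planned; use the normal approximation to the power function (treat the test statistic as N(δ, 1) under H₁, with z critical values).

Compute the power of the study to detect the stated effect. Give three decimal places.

Power ≈ 0.876

Noncentrality parameter: δ = d·√(n/2) = 0.81 × √(37/2) = 3.4839
Critical value for a one-sided test at α = 0.01: z_α = 2.326.
Power = Φ(δ − 2.326) = Φ(1.158) = 0.8765.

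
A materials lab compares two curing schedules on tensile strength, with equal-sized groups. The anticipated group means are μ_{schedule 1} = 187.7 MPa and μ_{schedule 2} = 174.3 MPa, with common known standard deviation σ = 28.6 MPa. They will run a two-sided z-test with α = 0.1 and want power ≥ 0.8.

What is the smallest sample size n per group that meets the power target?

Standardized effect: d = |μ_{schedule 1} − μ_{schedule 2}| / σ = |187.7 − 174.3| / 28.6 = 0.4685
Set Φ(δ − 1.645) = 0.8; then δ − 1.645 = Φ⁻¹(0.8) = 0.842, giving δ = 2.486.
(The Φ(−δ − z_{α/2}) term is vanishingly small for δ > 0 and is dropped in the standard sample-size formula.)
δ = d·√(n/2) ⇒ n = 2(δ/d)² = 2 × (2.486 / 0.4685)² = 56.33.
Round up to the next whole unit.

n = 57 per group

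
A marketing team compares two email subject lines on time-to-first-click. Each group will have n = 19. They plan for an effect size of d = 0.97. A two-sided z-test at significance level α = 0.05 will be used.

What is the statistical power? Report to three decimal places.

Power ≈ 0.848

Noncentrality parameter: δ = d·√(n/2) = 0.97 × √(19/2) = 2.9897
Two-sided α = 0.05 → critical value z_{0.025} = 1.960.
Power = Φ(δ − 1.960) + Φ(−δ − 1.960) = Φ(1.030) + Φ(-4.950) = 0.8484 + 0.0000 = 0.8484.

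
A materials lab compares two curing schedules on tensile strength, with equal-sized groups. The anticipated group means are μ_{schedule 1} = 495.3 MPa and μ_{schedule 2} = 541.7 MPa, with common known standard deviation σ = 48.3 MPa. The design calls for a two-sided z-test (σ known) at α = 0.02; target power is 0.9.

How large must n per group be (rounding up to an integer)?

Standardized effect: d = |μ_{schedule 1} − μ_{schedule 2}| / σ = |495.3 − 541.7| / 48.3 = 0.9607
Set Φ(δ − 2.326) = 0.9; then δ − 2.326 = Φ⁻¹(0.9) = 1.282, giving δ = 3.608.
(Ignoring the negligible lower-tail rejection probability gives the usual closed-form inversion.)
δ = d·√(n/2) ⇒ n = 2(δ/d)² = 2 × (3.608 / 0.9607)² = 28.21.
Round up to the next whole unit.

n = 29 per group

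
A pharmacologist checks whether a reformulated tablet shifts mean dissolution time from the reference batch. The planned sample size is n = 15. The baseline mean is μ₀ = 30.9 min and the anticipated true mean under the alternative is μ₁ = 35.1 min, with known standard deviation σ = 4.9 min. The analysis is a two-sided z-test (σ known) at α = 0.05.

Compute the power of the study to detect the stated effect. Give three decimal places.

Standardized effect: d = |μ₁ − μ₀| / σ = |35.1 − 30.9| / 4.9 = 0.8571
Noncentrality parameter: δ = d·√n = 0.8571 × √15 = 3.3197
Two-sided α = 0.05 → critical value z_{0.025} = 1.960.
Power = Φ(δ − 1.960) + Φ(−δ − 1.960) = Φ(1.360) + Φ(-5.280) = 0.9130 + 0.0000 = 0.9130.

Power ≈ 0.913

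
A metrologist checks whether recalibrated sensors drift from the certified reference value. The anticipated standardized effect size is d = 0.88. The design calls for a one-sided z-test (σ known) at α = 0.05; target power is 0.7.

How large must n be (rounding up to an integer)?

n = 7

For power 0.7 need Φ(δ − z_{0.05}) = 0.7, so δ = z_{0.05} + z_{0.30} = 1.645 + 0.524 = 2.169.
δ = d·√n ⇒ n = (δ/d)² = (2.169 / 0.88)² = 6.08.
Rounding up, n = 7.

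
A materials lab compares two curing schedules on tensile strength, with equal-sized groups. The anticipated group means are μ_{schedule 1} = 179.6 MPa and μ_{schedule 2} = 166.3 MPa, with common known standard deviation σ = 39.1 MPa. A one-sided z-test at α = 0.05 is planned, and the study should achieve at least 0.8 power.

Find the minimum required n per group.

n = 107 per group

Standardized effect: d = |μ_{schedule 1} − μ_{schedule 2}| / σ = |179.6 − 166.3| / 39.1 = 0.3402
Set Φ(δ − 1.645) = 0.8; then δ − 1.645 = Φ⁻¹(0.8) = 0.842, giving δ = 2.486.
δ = d·√(n/2) ⇒ n = 2(δ/d)² = 2 × (2.486 / 0.3402)² = 106.87.
Rounding up, n = 107 per group.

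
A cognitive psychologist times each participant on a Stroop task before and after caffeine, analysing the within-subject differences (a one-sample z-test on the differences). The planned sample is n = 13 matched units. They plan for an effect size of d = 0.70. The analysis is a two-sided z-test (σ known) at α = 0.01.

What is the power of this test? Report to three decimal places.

Noncentrality parameter: δ = d·√n = 0.70 × √13 = 2.5239
Critical value for a two-sided test at α = 0.01: z_{α/2} = 2.576.
Power = Φ(δ − 2.576) + Φ(−δ − 2.576) = Φ(-0.052) + Φ(-5.100) = 0.4793 + 0.0000 = 0.4793.

Power ≈ 0.479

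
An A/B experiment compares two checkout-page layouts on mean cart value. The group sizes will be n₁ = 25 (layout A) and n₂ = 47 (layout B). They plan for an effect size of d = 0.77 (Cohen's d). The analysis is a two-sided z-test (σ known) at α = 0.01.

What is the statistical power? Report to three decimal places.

Noncentrality parameter: δ = d / √(1/n₁ + 1/n₂) = 0.77 / √(1/25 + 1/47) = 3.1106
Critical value for a two-sided test at α = 0.01: z_{α/2} = 2.576.
Power = Φ(δ − 2.576) + Φ(−δ − 2.576) = Φ(0.535) + Φ(-5.686) = 0.7036 + 0.0000 = 0.7036.

Power ≈ 0.704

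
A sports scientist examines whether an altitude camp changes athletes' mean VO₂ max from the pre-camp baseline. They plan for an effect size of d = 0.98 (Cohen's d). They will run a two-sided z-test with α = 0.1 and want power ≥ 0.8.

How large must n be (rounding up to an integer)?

n = 7

Set Φ(δ − 1.645) = 0.8; then δ − 1.645 = Φ⁻¹(0.8) = 0.842, giving δ = 2.486.
(Ignoring the negligible lower-tail rejection probability gives the usual closed-form inversion.)
δ = d·√n ⇒ n = (δ/d)² = (2.486 / 0.98)² = 6.44.
Round up to the next whole unit.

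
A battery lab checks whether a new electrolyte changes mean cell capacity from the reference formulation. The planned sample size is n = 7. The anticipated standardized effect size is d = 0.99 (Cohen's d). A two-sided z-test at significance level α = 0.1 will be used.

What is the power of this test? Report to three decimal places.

Power ≈ 0.835

Noncentrality parameter: δ = d·√n = 0.99 × √7 = 2.6193
Two-sided α = 0.1 → critical value z_{0.05} = 1.645.
Power = Φ(δ − 1.645) + Φ(−δ − 1.645) = Φ(0.974) + Φ(-4.264) = 0.8351 + 0.0000 = 0.8351.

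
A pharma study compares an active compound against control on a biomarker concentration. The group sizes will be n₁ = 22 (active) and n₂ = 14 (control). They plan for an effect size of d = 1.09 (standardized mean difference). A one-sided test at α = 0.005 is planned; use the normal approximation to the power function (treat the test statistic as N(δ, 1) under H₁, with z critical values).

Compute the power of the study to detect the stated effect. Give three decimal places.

Noncentrality parameter: δ = d / √(1/n₁ + 1/n₂) = 1.09 / √(1/22 + 1/14) = 3.1882
Critical value for a one-sided test at α = 0.005: z_α = 2.576.
Power = Φ(δ − 2.576) = Φ(0.612) = 0.7299.

Power ≈ 0.730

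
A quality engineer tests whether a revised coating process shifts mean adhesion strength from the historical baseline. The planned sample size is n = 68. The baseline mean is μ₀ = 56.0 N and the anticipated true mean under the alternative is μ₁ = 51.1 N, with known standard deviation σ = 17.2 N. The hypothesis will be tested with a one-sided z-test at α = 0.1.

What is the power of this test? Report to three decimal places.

Standardized effect: d = |μ₁ − μ₀| / σ = |51.1 − 56.0| / 17.2 = 0.2849
Noncentrality parameter: δ = d·√n = 0.2849 × √68 = 2.3492
One-sided α = 0.1 → critical value z_{0.1} = 1.282.
Power = Φ(δ − 1.282) = Φ(1.068) = 0.8572.

Power ≈ 0.857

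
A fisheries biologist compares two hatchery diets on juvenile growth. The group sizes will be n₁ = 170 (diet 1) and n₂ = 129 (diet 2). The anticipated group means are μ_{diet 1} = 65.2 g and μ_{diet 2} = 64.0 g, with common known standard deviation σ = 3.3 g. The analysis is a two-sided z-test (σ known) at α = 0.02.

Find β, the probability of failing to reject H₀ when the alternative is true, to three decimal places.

β ≈ 0.215

Standardized effect: d = |μ_{diet 1} − μ_{diet 2}| / σ = |65.2 − 64.0| / 3.3 = 0.3636
Noncentrality parameter: δ = d / √(1/n₁ + 1/n₂) = 0.3636 / √(1/170 + 1/129) = 3.1142
Critical value for a two-sided test at α = 0.02: z_{α/2} = 2.326.
Power = Φ(δ − 2.326) + Φ(−δ − 2.326) = Φ(0.788) + Φ(-5.441) = 0.7846 + 0.0000 = 0.7846.
Type II error: β = 1 − power = 1 − 0.7846 = 0.2154.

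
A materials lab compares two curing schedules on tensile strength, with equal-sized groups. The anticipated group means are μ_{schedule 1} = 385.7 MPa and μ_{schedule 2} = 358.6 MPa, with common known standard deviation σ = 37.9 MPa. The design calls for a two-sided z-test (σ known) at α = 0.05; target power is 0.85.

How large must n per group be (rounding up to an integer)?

n = 36 per group

Standardized effect: d = |μ_{schedule 1} − μ_{schedule 2}| / σ = |385.7 − 358.6| / 37.9 = 0.7150
For power 0.85 need Φ(δ − z_{0.025}) = 0.85, so δ = z_{0.025} + z_{0.15} = 1.960 + 1.036 = 2.996.
(Ignoring the negligible lower-tail rejection probability gives the usual closed-form inversion.)
δ = d·√(n/2) ⇒ n = 2(δ/d)² = 2 × (2.996 / 0.7150)² = 35.12.
Round up to the next whole unit.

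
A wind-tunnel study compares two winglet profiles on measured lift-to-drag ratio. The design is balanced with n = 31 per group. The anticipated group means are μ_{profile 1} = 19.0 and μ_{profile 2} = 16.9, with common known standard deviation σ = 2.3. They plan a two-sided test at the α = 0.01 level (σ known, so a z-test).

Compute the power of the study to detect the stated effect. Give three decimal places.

Standardized effect: d = |μ_{profile 1} − μ_{profile 2}| / σ = |19.0 − 16.9| / 2.3 = 0.9130
Noncentrality parameter: δ = d·√(n/2) = 0.9130 × √(31/2) = 3.5947
Critical value for a two-sided test at α = 0.01: z_{α/2} = 2.576.
Power = Φ(δ − 2.576) + Φ(−δ − 2.576) = Φ(1.019) + Φ(-6.170) = 0.8459 + 0.0000 = 0.8459.

Power ≈ 0.846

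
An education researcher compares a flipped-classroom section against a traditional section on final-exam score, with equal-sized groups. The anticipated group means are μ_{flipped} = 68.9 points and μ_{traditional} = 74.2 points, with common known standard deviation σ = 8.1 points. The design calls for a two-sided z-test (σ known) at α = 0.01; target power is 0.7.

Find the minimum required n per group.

n = 45 per group

Standardized effect: d = |μ_{flipped} − μ_{traditional}| / σ = |68.9 − 74.2| / 8.1 = 0.6543
Set Φ(δ − 2.576) = 0.7; then δ − 2.576 = Φ⁻¹(0.7) = 0.524, giving δ = 3.100.
(The Φ(−δ − z_{α/2}) term is vanishingly small for δ > 0 and is dropped in the standard sample-size formula.)
δ = d·√(n/2) ⇒ n = 2(δ/d)² = 2 × (3.100 / 0.6543)² = 44.90.
Rounding up, n = 45 per group.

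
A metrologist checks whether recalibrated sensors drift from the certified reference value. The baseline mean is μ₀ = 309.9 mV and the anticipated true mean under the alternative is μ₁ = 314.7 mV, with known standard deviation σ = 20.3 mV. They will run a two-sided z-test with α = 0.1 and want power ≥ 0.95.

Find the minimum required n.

Standardized effect: d = |μ₁ − μ₀| / σ = |314.7 − 309.9| / 20.3 = 0.2365
Set Φ(δ − 1.645) = 0.95; then δ − 1.645 = Φ⁻¹(0.95) = 1.645, giving δ = 3.290.
(The Φ(−δ − z_{α/2}) term is vanishingly small for δ > 0 and is dropped in the standard sample-size formula.)
δ = d·√n ⇒ n = (δ/d)² = (3.290 / 0.2365)² = 193.56.
Round up to the next whole unit.

n = 194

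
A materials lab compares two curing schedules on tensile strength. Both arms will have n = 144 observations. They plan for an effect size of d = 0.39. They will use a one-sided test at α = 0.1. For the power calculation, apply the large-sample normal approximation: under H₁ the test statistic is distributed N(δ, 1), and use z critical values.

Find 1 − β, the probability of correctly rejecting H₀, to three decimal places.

Noncentrality parameter: δ = d·√(n/2) = 0.39 × √(144/2) = 3.3093
Critical value for a one-sided test at α = 0.1: z_α = 1.282.
Power = P(Z > 1.282 − δ) = Φ(2.028) = 0.9787.

Power ≈ 0.979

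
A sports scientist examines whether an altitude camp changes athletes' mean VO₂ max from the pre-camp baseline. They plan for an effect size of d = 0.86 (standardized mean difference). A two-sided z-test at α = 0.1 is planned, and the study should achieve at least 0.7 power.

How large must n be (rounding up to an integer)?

n = 7

Set Φ(δ − 1.645) = 0.7; then δ − 1.645 = Φ⁻¹(0.7) = 0.524, giving δ = 2.169.
(For δ > 0 the lower-tail rejection region contributes negligibly to power, so the one-term inversion is standard.)
δ = d·√n ⇒ n = (δ/d)² = (2.169 / 0.86)² = 6.36.
Round up to the next whole unit.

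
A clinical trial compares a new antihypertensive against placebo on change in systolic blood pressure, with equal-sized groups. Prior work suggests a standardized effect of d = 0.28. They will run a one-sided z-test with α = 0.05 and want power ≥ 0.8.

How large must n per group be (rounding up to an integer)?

n = 158 per group

For power 0.8 need Φ(δ − z_{0.05}) = 0.8, so δ = z_{0.05} + z_{0.20} = 1.645 + 0.842 = 2.486.
δ = d·√(n/2) ⇒ n = 2(δ/d)² = 2 × (2.486 / 0.28)² = 157.72.
Round up to the next whole unit.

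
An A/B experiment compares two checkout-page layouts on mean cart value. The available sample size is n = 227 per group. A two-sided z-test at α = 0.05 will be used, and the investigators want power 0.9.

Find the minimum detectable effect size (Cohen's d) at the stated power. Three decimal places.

d ≈ 0.304

Need Φ(δ − 1.960) = 0.9, so δ = 1.960 + 1.282 = 3.242.
(The second rejection-region term Φ(−δ − z_{α/2}) is negligible and dropped.)
δ = d·√(n/2) ⇒ d = δ/√(n/2) = 3.242/√(227/2) = 0.3043.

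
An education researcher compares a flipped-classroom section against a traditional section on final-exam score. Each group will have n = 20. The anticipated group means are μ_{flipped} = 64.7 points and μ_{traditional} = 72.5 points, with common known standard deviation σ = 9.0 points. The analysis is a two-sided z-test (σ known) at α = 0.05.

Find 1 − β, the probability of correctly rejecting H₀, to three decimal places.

Power ≈ 0.783

Standardized effect: d = |μ_{flipped} − μ_{traditional}| / σ = |64.7 − 72.5| / 9.0 = 0.8667
Noncentrality parameter: δ = d·√(n/2) = 0.8667 × √(20/2) = 2.7406
Two-sided α = 0.05 → critical value z_{0.025} = 1.960.
Power = Φ(δ − 1.960) + Φ(−δ − 1.960) = Φ(0.781) + Φ(-4.701) = 0.7825 + 0.0000 = 0.7825.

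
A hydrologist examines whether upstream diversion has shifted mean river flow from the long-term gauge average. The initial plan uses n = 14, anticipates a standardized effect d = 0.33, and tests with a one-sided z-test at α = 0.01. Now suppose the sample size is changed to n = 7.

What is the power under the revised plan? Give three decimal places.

With n = 7: δ = d·√n = 0.33 × √7 = 0.8731. Critical value z_{0.01} = 2.326.
Revised power = Φ(δ − 2.326) = Φ(-1.453) = 0.0731.

Power ≈ 0.073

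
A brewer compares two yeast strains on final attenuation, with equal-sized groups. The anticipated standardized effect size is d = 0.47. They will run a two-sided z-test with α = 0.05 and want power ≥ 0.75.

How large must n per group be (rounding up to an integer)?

For power 0.75 need Φ(δ − z_{0.025}) = 0.75, so δ = z_{0.025} + z_{0.25} = 1.960 + 0.674 = 2.634.
(The Φ(−δ − z_{α/2}) term is vanishingly small for δ > 0 and is dropped in the standard sample-size formula.)
δ = d·√(n/2) ⇒ n = 2(δ/d)² = 2 × (2.634 / 0.47)² = 62.84.
Rounding up, n = 63 per group.

n = 63 per group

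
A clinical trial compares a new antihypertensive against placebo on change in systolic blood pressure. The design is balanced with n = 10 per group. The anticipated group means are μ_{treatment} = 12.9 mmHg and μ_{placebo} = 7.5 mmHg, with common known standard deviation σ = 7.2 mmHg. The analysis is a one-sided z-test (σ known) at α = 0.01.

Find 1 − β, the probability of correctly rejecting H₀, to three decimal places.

Power ≈ 0.258

Standardized effect: d = |μ_{treatment} − μ_{placebo}| / σ = |12.9 − 7.5| / 7.2 = 0.7500
Noncentrality parameter: δ = d·√(n/2) = 0.7500 × √(10/2) = 1.6771
One-sided α = 0.01 → critical value z_{0.01} = 2.326.
Power = Φ(δ − 2.326) = Φ(-0.649) = 0.2581.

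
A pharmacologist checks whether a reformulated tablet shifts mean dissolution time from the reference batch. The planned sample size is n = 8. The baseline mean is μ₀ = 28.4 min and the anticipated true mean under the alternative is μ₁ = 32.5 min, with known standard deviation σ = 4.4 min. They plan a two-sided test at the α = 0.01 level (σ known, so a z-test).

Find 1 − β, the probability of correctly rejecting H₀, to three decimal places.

Power ≈ 0.524

Standardized effect: d = |μ₁ − μ₀| / σ = |32.5 − 28.4| / 4.4 = 0.9318
Noncentrality parameter: δ = d·√n = 0.9318 × √8 = 2.6356
Two-sided α = 0.01 → critical value z_{0.005} = 2.576.
Power = Φ(δ − 2.576) + Φ(−δ − 2.576) = Φ(0.060) + Φ(-5.211) = 0.5238 + 0.0000 = 0.5238.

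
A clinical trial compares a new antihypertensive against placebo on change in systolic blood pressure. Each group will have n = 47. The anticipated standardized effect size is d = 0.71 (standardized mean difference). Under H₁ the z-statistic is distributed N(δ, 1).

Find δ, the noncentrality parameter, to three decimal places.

δ ≈ 3.442

The noncentrality parameter scales effect size by the design's sample-size factor: δ = d·√(n/2) = 0.71 × √(47/2) = 3.4419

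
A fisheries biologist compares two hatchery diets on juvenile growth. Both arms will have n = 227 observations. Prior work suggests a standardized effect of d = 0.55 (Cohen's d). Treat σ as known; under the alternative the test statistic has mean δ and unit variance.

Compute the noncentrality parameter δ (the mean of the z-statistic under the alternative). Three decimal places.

δ ≈ 5.860

δ = d·√(n/2) = 0.55 × √(227/2) = 5.8595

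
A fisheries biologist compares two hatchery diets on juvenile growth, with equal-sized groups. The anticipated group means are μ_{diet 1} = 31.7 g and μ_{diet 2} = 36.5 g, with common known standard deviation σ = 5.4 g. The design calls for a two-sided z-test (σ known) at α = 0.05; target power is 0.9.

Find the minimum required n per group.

n = 27 per group

Standardized effect: d = |μ_{diet 1} − μ_{diet 2}| / σ = |31.7 − 36.5| / 5.4 = 0.8889
Set Φ(δ − 1.960) = 0.9; then δ − 1.960 = Φ⁻¹(0.9) = 1.282, giving δ = 3.242.
(For δ > 0 the lower-tail rejection region contributes negligibly to power, so the one-term inversion is standard.)
δ = d·√(n/2) ⇒ n = 2(δ/d)² = 2 × (3.242 / 0.8889)² = 26.60.
Round up to the next whole unit.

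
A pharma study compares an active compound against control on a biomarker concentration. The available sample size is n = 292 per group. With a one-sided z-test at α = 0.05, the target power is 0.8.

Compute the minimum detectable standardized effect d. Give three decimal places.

Required noncentrality: δ = z_{0.05} + z_{0.20} = 1.645 + 0.842 = 2.486.
δ = d·√(n/2) ⇒ d = δ/√(n/2) = 2.486/√(292/2) = 0.2058.

d ≈ 0.206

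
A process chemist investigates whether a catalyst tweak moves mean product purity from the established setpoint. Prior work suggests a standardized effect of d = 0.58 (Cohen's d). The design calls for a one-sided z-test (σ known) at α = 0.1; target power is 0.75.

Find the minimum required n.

n = 12

Set Φ(δ − 1.282) = 0.75; then δ − 1.282 = Φ⁻¹(0.75) = 0.674, giving δ = 1.956.
δ = d·√n ⇒ n = (δ/d)² = (1.956 / 0.58)² = 11.37.
Round up to the next whole unit.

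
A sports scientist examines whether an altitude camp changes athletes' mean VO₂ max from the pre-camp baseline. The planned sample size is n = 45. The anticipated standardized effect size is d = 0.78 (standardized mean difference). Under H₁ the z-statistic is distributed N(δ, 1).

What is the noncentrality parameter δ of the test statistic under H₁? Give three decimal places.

δ ≈ 5.232

δ = d·√n = 0.78 × √45 = 5.2324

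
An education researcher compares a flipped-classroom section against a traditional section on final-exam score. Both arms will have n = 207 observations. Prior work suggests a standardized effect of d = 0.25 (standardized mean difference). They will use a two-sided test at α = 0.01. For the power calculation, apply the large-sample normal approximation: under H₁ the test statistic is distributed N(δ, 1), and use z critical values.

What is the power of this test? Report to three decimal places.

Power ≈ 0.487

Noncentrality parameter: δ = d·√(n/2) = 0.25 × √(207/2) = 2.5434
Critical value for a two-sided test at α = 0.01: z_{α/2} = 2.576.
Power = Φ(δ − 2.576) + Φ(−δ − 2.576) = Φ(-0.032) + Φ(-5.119) = 0.4871 + 0.0000 = 0.4871.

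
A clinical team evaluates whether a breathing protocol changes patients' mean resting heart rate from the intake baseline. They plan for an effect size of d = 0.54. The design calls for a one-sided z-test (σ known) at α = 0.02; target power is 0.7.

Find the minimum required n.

n = 23

Set Φ(δ − 2.054) = 0.7; then δ − 2.054 = Φ⁻¹(0.7) = 0.524, giving δ = 2.578.
δ = d·√n ⇒ n = (δ/d)² = (2.578 / 0.54)² = 22.79.
Rounding up, n = 23.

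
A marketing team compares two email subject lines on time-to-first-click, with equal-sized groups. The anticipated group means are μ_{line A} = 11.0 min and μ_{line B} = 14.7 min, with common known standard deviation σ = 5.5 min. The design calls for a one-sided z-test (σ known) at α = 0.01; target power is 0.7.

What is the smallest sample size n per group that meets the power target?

Standardized effect: d = |μ_{line A} − μ_{line B}| / σ = |11.0 − 14.7| / 5.5 = 0.6727
Set Φ(δ − 2.326) = 0.7; then δ − 2.326 = Φ⁻¹(0.7) = 0.524, giving δ = 2.851.
δ = d·√(n/2) ⇒ n = 2(δ/d)² = 2 × (2.851 / 0.6727)² = 35.91.
Rounding up, n = 36 per group.

n = 36 per group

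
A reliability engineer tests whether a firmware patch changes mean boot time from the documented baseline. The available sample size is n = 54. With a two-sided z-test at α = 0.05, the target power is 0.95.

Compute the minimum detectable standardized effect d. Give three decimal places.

d ≈ 0.491

Need Φ(δ − 1.960) = 0.95, so δ = 1.960 + 1.645 = 3.605.
(The second rejection-region term Φ(−δ − z_{α/2}) is negligible and dropped.)
δ = d·√n ⇒ d = δ/√n = 3.605/√54 = 0.4906.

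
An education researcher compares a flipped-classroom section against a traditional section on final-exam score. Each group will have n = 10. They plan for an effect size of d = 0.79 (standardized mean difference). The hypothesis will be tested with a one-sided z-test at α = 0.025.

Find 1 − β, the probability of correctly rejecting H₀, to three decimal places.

Noncentrality parameter: δ = d·√(n/2) = 0.79 × √(10/2) = 1.7665
Critical value for a one-sided test at α = 0.025: z_α = 1.960.
Power = P(Z > 1.960 − δ) = Φ(-0.193) = 0.4233.

Power ≈ 0.423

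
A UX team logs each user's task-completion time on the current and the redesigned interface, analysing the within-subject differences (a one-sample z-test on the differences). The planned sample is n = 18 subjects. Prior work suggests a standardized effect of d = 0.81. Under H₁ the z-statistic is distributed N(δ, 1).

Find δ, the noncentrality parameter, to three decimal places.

δ = d·√n = 0.81 × √18 = 3.4365

δ ≈ 3.437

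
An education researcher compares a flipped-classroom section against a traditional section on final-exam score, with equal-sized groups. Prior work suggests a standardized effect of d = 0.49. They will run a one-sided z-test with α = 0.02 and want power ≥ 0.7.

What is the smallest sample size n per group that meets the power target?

n = 56 per group

For power 0.7 need Φ(δ − z_{0.02}) = 0.7, so δ = z_{0.02} + z_{0.30} = 2.054 + 0.524 = 2.578.
δ = d·√(n/2) ⇒ n = 2(δ/d)² = 2 × (2.578 / 0.49)² = 55.37.
Rounding up, n = 56 per group.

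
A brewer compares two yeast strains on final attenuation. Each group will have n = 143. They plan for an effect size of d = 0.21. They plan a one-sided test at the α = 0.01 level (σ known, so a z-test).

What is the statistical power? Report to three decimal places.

Power ≈ 0.291

Noncentrality parameter: δ = d·√(n/2) = 0.21 × √(143/2) = 1.7757
Critical value for a one-sided test at α = 0.01: z_α = 2.326.
Power = Φ(δ − 2.326) = Φ(-0.551) = 0.2909.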